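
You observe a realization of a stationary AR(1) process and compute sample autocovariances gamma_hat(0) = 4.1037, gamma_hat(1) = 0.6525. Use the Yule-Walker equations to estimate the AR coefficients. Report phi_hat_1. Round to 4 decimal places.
\hat\phi_{1} = 0.1590

The Yule-Walker equations for an AR(p) process read, in matrix form,
  Gamma_p phi = r_p,   with   (Gamma_p)_{ij} = gamma(|i - j|),
                       (r_p)_i = gamma(i),   i,j = 1..p.
Substitute the sample gammas (Toeplitz matrix and right-hand side of size 1):
  Gamma_p = [[4.1037]]
  r_p     = [0.6525]
With p = 1 this is the single equation gamma(0) phi_1 = gamma(1):
  phi_hat_1 = gamma(1) / gamma(0) = 0.6525 / 4.1037 = 0.1590.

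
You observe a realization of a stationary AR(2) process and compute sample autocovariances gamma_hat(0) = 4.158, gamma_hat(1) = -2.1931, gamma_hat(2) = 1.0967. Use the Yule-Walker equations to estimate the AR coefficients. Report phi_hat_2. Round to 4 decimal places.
\hat\phi_{2} = -0.0200

The Yule-Walker equations for an AR(p) process read, in matrix form,
  Gamma_p phi = r_p,   with   (Gamma_p)_{ij} = gamma(|i - j|),
                       (r_p)_i = gamma(i),   i,j = 1..p.
Substitute the sample gammas (Toeplitz matrix and right-hand side of size 2):
  Gamma_p = [[4.158, -2.1931], [-2.1931, 4.158]]
  r_p     = [-2.1931, 1.0967]
Written out:
  4.158 phi_1 - 2.1931 phi_2 = -2.1931
  -2.1931 phi_1 + 4.158 phi_2 = 1.0967
Solve by Cramer's rule:
  det = gamma(0)^2 - gamma(1)^2 = (4.158)^2 - (-2.1931)^2 = 17.288964 - 4.80968761 = 12.47927639
  phi_hat_1 = [gamma(1) gamma(0) - gamma(1) gamma(2)] / det = [(-2.1931)(4.158) - (-2.1931)(1.0967)] / 12.47927639 = -6.71373703 / 12.47927639 = -0.538
  phi_hat_2 = [gamma(0) gamma(2) - gamma(1)^2] / det = [(4.158)(1.0967) - (-2.1931)^2] / 12.47927639 = -0.24960901 / 12.47927639 = -0.02
So phi_hat = [-0.5380, -0.0200].
Therefore phi_hat_2 = -0.0200.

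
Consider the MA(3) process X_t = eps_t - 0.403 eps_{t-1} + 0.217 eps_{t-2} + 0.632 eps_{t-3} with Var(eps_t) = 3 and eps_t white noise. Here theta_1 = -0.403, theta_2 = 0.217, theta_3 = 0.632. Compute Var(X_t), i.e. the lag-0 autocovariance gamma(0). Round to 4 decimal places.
\gamma(0) = 4.8268

For an MA(q) process X_t = eps_t + sum_i theta_i eps_{t-i} with
Var(eps_t) = sigma^2, the variance is
  gamma(0) = sigma^2 * (1 + sum_i theta_i^2).
  sum_i theta_i^2 = (-0.403)^2 + (0.217)^2 + (0.632)^2 = 0.162409 + 0.047089 + 0.399424 = 0.608922.
  gamma(0) = 3 * (1 + 0.608922) = 3 * 1.608922 = 4.826766, which rounds to 4.8268.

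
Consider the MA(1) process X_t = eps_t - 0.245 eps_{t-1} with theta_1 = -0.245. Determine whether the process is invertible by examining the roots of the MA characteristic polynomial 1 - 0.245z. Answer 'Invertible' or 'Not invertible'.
\text{Invertible}

The MA(q) characteristic polynomial is P(z) = 1 - 0.245z.
Invertibility requires all roots to lie outside the unit circle, i.e. |z| > 1 for every root.
This is linear in z: 1 + (-0.245) z = 0  =>  z = -1/(-0.245) = 4.081633,  |z| = 4.081633.
Moduli of all roots: 4.0816.
All moduli strictly greater than 1? Yes.
Verdict: Invertible.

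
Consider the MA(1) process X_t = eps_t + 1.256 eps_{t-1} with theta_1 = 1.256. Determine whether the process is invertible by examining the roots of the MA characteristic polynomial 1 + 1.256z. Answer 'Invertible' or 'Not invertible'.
\text{Not invertible}

The MA(q) characteristic polynomial is P(z) = 1 + 1.256z.
Invertibility requires all roots to lie outside the unit circle, i.e. |z| > 1 for every root.
This is linear in z: 1 + (1.256) z = 0  =>  z = -1/(1.256) = -0.796178,  |z| = 0.796178.
Moduli of all roots: 0.7962.
All moduli strictly greater than 1? No.
Verdict: Not invertible.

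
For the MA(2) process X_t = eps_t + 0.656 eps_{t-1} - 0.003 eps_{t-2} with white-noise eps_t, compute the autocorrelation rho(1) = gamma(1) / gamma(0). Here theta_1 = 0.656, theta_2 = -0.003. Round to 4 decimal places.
\rho(1) = 0.4573

For an MA(q) process with theta_0 = 1, the autocovariance is
  gamma(k) = sigma^2 * sum_{i=0..q-k} theta_i * theta_{i+k},
and rho(k) = gamma(k) / gamma(0). Sigma^2 cancels.
  numerator   = (1)*(0.656) + (0.656)*(-0.003) = 0.654032.
  denominator = (1)^2 + (0.656)^2 + (-0.003)^2 = 1.430345.
  rho(1) = 0.654032 / 1.430345 = 0.4573.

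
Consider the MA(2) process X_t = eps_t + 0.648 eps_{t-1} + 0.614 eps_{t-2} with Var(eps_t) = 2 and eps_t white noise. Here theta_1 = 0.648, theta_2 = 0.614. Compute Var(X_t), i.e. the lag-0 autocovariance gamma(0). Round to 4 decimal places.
\gamma(0) = 3.5938

For an MA(q) process X_t = eps_t + sum_i theta_i eps_{t-i} with
Var(eps_t) = sigma^2, the variance is
  gamma(0) = sigma^2 * (1 + sum_i theta_i^2).
  sum_i theta_i^2 = (0.648)^2 + (0.614)^2 = 0.419904 + 0.376996 = 0.7969.
  gamma(0) = 2 * (1 + 0.7969) = 2 * 1.7969 = 3.5938.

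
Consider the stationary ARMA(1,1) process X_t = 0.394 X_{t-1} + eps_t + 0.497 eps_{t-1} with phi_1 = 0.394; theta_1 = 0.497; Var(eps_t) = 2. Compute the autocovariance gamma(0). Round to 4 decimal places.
\gamma(0) = 3.8795

Multiply the model equation by X_{t-k} and take expectations. With theta_0 = psi_0 = 1 and psi_j the MA(infinity) weights, this gives
  gamma(k) - sum_i phi_i gamma(k-i) = c_k,
  c_k = sigma^2 * sum_{j=k..q} theta_j psi_{j-k}   (c_k = 0 for k > q),
using gamma(-m) = gamma(m).
psi-weights needed (psi_j = theta_j + sum_i phi_i psi_{j-i}):
  psi_1 = theta_1 + phi_1 = 0.497 + (0.394) = 0.891
Right-hand sides:
  c_0 = sigma^2 (1 + theta_1 psi_1) = 2 * (1 + (0.497)(0.891)) = 2 * 1.442827 = 2.885654
  c_1 = sigma^2 theta_1 = 2 * (0.497) = 0.994
  c_2 = 0
Equations for k = 0 and k = 1 (AR order 1):
  gamma(0) = phi_1 gamma(1) + c_0
  gamma(1) = phi_1 gamma(0) + c_1
Substituting the second into the first: gamma(0) (1 - phi_1^2) = c_0 + phi_1 c_1, so
  gamma(0) = (c_0 + phi_1 c_1) / (1 - phi_1^2) = (2.885654 + (0.394)(0.994)) / (1 - (0.394)^2) = 3.27729 / 0.844764 = 3.879533.
Therefore gamma(0) = 3.8795 (to 4 decimal places).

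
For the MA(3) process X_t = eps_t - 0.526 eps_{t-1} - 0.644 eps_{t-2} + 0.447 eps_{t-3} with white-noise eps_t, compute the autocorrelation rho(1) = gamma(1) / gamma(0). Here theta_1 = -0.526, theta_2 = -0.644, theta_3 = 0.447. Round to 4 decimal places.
\rho(1) = -0.2512

For an MA(q) process with theta_0 = 1, the autocovariance is
  gamma(k) = sigma^2 * sum_{i=0..q-k} theta_i * theta_{i+k},
and rho(k) = gamma(k) / gamma(0). Sigma^2 cancels.
  numerator   = (1)*(-0.526) + (-0.526)*(-0.644) + (-0.644)*(0.447) = -0.475124.
  denominator = (1)^2 + (-0.526)^2 + (-0.644)^2 + (0.447)^2 = 1.891221.
  rho(1) = -0.475124 / 1.891221 = -0.2512.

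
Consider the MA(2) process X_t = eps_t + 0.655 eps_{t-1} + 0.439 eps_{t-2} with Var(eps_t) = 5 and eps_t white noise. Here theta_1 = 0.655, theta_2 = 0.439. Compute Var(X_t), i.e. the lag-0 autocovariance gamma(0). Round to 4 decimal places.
\gamma(0) = 8.1087

For an MA(q) process X_t = eps_t + sum_i theta_i eps_{t-i} with
Var(eps_t) = sigma^2, the variance is
  gamma(0) = sigma^2 * (1 + sum_i theta_i^2).
  sum_i theta_i^2 = (0.655)^2 + (0.439)^2 = 0.429025 + 0.192721 = 0.621746.
  gamma(0) = 5 * (1 + 0.621746) = 5 * 1.621746 = 8.10873, which rounds to 8.1087.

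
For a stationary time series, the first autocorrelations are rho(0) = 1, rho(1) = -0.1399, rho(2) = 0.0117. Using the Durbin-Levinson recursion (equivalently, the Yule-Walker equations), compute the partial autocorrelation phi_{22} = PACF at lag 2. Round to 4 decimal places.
\phi_{22} = -0.0080

The PACF at lag k is phi_{kk}, the last component of the solution
to the Yule-Walker system G_k phi = r_k where
  (G_k)_{ij} = rho(|i - j|), (r_k)_i = rho(i), i,j = 1..k.
Equivalently, Durbin-Levinson gives phi_{kk} iteratively:
  phi_{11} = rho(1)
  phi_{kk} = [rho(k) - sum_{j=1..k-1} phi_{k-1,j} rho(k-j)]
            / [1 - sum_{j=1..k-1} phi_{k-1,j} rho(j)],
  phi_{k,j} = phi_{k-1,j} - phi_{kk} phi_{k-1,k-j},  j = 1..k-1.
Step k = 1:
  phi_11 = rho(1) = -0.1399.
Step k = 2:
  phi_22 = [rho(2) - phi_11 rho(1)] / [1 - phi_11 rho(1)] = [0.0117 - (-0.1399)(-0.1399)] / [1 - (-0.1399)(-0.1399)]
         = -0.00787201 / 0.98042799 = -0.008.
Therefore phi_{22} = -0.0080.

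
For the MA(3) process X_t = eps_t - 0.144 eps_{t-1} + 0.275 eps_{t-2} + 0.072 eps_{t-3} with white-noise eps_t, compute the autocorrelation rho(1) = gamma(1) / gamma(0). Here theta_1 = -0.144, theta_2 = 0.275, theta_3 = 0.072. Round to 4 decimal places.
\rho(1) = -0.1487

For an MA(q) process with theta_0 = 1, the autocovariance is
  gamma(k) = sigma^2 * sum_{i=0..q-k} theta_i * theta_{i+k},
and rho(k) = gamma(k) / gamma(0). Sigma^2 cancels.
  numerator   = (1)*(-0.144) + (-0.144)*(0.275) + (0.275)*(0.072) = -0.1638.
  denominator = (1)^2 + (-0.144)^2 + (0.275)^2 + (0.072)^2 = 1.101545.
  rho(1) = -0.1638 / 1.101545 = -0.1487.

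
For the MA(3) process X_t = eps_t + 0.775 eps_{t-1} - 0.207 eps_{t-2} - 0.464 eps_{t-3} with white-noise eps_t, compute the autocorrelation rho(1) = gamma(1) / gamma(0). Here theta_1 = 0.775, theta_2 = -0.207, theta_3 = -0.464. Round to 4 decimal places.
\rho(1) = 0.3823

For an MA(q) process with theta_0 = 1, the autocovariance is
  gamma(k) = sigma^2 * sum_{i=0..q-k} theta_i * theta_{i+k},
and rho(k) = gamma(k) / gamma(0). Sigma^2 cancels.
  numerator   = (1)*(0.775) + (0.775)*(-0.207) + (-0.207)*(-0.464) = 0.710623.
  denominator = (1)^2 + (0.775)^2 + (-0.207)^2 + (-0.464)^2 = 1.85877.
  rho(1) = 0.710623 / 1.85877 = 0.3823.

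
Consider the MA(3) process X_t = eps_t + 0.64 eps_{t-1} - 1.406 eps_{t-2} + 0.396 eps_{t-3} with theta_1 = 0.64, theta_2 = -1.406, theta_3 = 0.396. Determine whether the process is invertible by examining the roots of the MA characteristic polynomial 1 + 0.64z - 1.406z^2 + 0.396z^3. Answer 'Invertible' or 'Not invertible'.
\text{Not invertible}

The MA(q) characteristic polynomial is P(z) = 1 + 0.64z - 1.406z^2 + 0.396z^3.
Invertibility requires all roots to lie outside the unit circle, i.e. |z| > 1 for every root.
Degree 3: look for a simple real root z0 first, then factor out (1 - z/z0) and solve the remaining quadratic.
Testing z0 = 2.5: P(2.5) = 1 + (0.64)(2.5) + (-1.406)(2.5)^2 + (0.396)(2.5)^3
  = 1 + (1.6) + (-8.7875) + (6.1875) = 0.  So z_0 = 2.5 is a root, |z_0| = 2.5.
Divide out the factor (1 - 0.4 z) = (1 - z/z0) (since 1/z0 = 0.4):
  P(z) = (1 - 0.4 z)(1 + (1.04) z + (-0.99) z^2)
  [check: z-coef 1.04 - (0.4) = 0.64; z^2-coef -0.99 - (0.4)(1.04) = -1.406; z^3-coef -(0.4)(-0.99) = 0.396.]
Remaining roots from the quadratic factor 1 + (1.04) z + (-0.99) z^2:
  Set 1 + (1.04) z + (-0.99) z^2 = 0, i.e. a z^2 + b z + c = 0 with a = -0.99, b = 1.04, c = 1.
  Discriminant D = b^2 - 4ac = (1.04)^2 - 4*(-0.99)*1 = 1.0816 - (-3.96) = 5.0416.
  D >= 0, so the roots are real: z = (-b +/- sqrt(D)) / (2a) = (-1.04 +/- 2.245351) / (-1.98).
    z_1 = (-1.04 + 2.245351) / (-1.98) = -0.6088,   |z_1| = 0.6088.
    z_2 = (-1.04 - 2.245351) / (-1.98) = 1.6593,   |z_2| = 1.6593.
Moduli of all roots: 2.5000, 0.6088, 1.6593.
All moduli strictly greater than 1? No.
Verdict: Not invertible.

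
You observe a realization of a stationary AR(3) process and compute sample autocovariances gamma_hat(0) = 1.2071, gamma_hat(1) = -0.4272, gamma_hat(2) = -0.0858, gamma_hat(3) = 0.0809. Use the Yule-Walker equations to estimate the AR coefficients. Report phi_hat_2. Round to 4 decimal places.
\hat\phi_{2} = -0.2470

The Yule-Walker equations for an AR(p) process read, in matrix form,
  Gamma_p phi = r_p,   with   (Gamma_p)_{ij} = gamma(|i - j|),
                       (r_p)_i = gamma(i),   i,j = 1..p.
Substitute the sample gammas (Toeplitz matrix and right-hand side of size 3):
  Gamma_p = [[1.2071, -0.4272, -0.0858], [-0.4272, 1.2071, -0.4272], [-0.0858, -0.4272, 1.2071]]
  r_p     = [-0.4272, -0.0858, 0.0809]
Written out (R1..R3):
  (R1) 1.2071 phi_1 - 0.4272 phi_2 - 0.0858 phi_3 = -0.4272
  (R2) -0.4272 phi_1 + 1.2071 phi_2 - 0.4272 phi_3 = -0.0858
  (R3) -0.0858 phi_1 - 0.4272 phi_2 + 1.2071 phi_3 = 0.0809
Gaussian elimination:
  R2 <- R2 - (-0.4272/1.2071) R1 = R2 - (-0.353906) R1:  1.055911 phi_2 - 0.457565 phi_3 = -0.236989
  R3 <- R3 - (-0.0858/1.2071) R1 = R3 - (-0.071079) R1:  -0.457565 phi_2 + 1.201001 phi_3 = 0.050535
  R3 <- R3 - (-0.457565/1.055911) R2 = R3 - (-0.433337) R2:  1.002722 phi_3 = -0.052161
Back-substitution:
  phi_hat_3 = -0.052161 / 1.002722 = -0.052019
  phi_hat_2 = (-0.236989 - (-0.457565)(-0.052019)) / 1.055911 = -0.246982
  phi_hat_1 = (-0.4272 - (-0.4272)(-0.246982) - (-0.0858)(-0.052019)) / 1.2071 = -0.445012
So phi_hat = [-0.4450, -0.2470, -0.0520].
Therefore phi_hat_2 = -0.2470.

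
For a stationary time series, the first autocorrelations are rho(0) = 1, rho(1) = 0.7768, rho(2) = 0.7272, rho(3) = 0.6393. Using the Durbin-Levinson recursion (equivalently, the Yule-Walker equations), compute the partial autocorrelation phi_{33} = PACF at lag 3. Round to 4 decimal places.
\phi_{33} = 0.0231

The PACF at lag k is phi_{kk}, the last component of the solution
to the Yule-Walker system G_k phi = r_k where
  (G_k)_{ij} = rho(|i - j|), (r_k)_i = rho(i), i,j = 1..k.
Equivalently, Durbin-Levinson gives phi_{kk} iteratively:
  phi_{11} = rho(1)
  phi_{kk} = [rho(k) - sum_{j=1..k-1} phi_{k-1,j} rho(k-j)]
            / [1 - sum_{j=1..k-1} phi_{k-1,j} rho(j)],
  phi_{k,j} = phi_{k-1,j} - phi_{kk} phi_{k-1,k-j},  j = 1..k-1.
Step k = 1:
  phi_11 = rho(1) = 0.7768.
Step k = 2:
  phi_22 = [rho(2) - phi_11 rho(1)] / [1 - phi_11 rho(1)] = [0.7272 - (0.7768)(0.7768)] / [1 - (0.7768)(0.7768)]
         = 0.12378176 / 0.39658176 = 0.312122.
  Update: phi_21 = phi_11 - phi_22 phi_11 = 0.7768 - (0.312122)(0.7768) = 0.534344.
Step k = 3:
  phi_33 = [rho(3) - phi_21 rho(2) - phi_22 rho(1)] / [1 - phi_21 rho(1) - phi_22 rho(2)]
    numerator   = 0.6393 - (0.534344)(0.7272) - (0.312122)(0.7768) = 0.00826901
    denominator = 1 - (0.534344)(0.7768) - (0.312122)(0.7272) = 0.35794679
  phi_33 = 0.00826901 / 0.35794679 = 0.0231.
Therefore phi_{33} = 0.0231.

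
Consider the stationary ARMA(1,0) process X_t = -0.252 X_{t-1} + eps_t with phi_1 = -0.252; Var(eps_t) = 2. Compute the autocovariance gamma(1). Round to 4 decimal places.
\gamma(1) = -0.5382

Multiply the model equation by X_{t-k} and take expectations. With theta_0 = psi_0 = 1 and psi_j the MA(infinity) weights, this gives
  gamma(k) - sum_i phi_i gamma(k-i) = c_k,
  c_k = sigma^2 * sum_{j=k..q} theta_j psi_{j-k}   (c_k = 0 for k > q),
using gamma(-m) = gamma(m).
Pure AR (q = 0): c_0 = sigma^2 = 2, c_k = 0 for k >= 1.
Equations for k = 0 and k = 1 (AR order 1):
  gamma(0) = phi_1 gamma(1) + c_0
  gamma(1) = phi_1 gamma(0) + c_1
Substituting the second into the first: gamma(0) (1 - phi_1^2) = c_0 + phi_1 c_1, so
  gamma(0) = c_0 / (1 - phi_1^2) = 2 / (1 - (-0.252)^2) = 2 / 0.936496 = 2.13562.
  gamma(1) = phi_1 gamma(0) = (-0.252)(2.13562) = -0.538176.
Therefore gamma(1) = -0.5382 (to 4 decimal places).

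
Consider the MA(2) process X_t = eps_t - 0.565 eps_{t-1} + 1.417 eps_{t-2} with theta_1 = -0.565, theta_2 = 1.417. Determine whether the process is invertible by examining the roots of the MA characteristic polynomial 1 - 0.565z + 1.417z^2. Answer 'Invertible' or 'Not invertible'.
\text{Not invertible}

The MA(q) characteristic polynomial is P(z) = 1 - 0.565z + 1.417z^2.
Invertibility requires all roots to lie outside the unit circle, i.e. |z| > 1 for every root.
Set 1 + (-0.565) z + (1.417) z^2 = 0, i.e. a z^2 + b z + c = 0 with a = 1.417, b = -0.565, c = 1.
Discriminant D = b^2 - 4ac = (-0.565)^2 - 4*(1.417)*1 = 0.319225 - (5.668) = -5.348775.
D < 0, so the roots are the complex-conjugate pair z = (-b +/- i sqrt(-D)) / (2a) = 0.1994 +/- 0.8161i.
For a conjugate pair |z|^2 = z * conj(z) = (product of roots) = c/a = 1/(1.417) = 0.705716, so |z| = sqrt(0.705716) = 0.8401 for both roots.
Moduli of all roots: 0.8401, 0.8401.
All moduli strictly greater than 1? No.
Verdict: Not invertible.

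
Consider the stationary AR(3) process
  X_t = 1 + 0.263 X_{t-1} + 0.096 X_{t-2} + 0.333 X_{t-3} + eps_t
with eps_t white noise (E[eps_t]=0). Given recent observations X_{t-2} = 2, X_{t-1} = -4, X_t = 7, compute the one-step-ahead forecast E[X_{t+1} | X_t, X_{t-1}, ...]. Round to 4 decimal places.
E[X_{t+1} \mid \mathcal F_t] = 3.1230

For an AR(p) model X_t = c + sum_i phi_i X_{t-i} + eps_t, the
one-step-ahead conditional mean is
  E[X_{t+1} | X_t, ...] = c + sum_i phi_i X_{t+1-i}.
Substitute known values:
  E[X_{t+1} | ...] = 1 + (0.263) * (7) + (0.096) * (-4) + (0.333) * (2)
                   = 3.1230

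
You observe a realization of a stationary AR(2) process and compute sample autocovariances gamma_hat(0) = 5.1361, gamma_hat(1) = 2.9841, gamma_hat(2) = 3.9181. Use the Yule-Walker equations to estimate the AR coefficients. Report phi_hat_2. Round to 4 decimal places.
\hat\phi_{2} = 0.6420

The Yule-Walker equations for an AR(p) process read, in matrix form,
  Gamma_p phi = r_p,   with   (Gamma_p)_{ij} = gamma(|i - j|),
                       (r_p)_i = gamma(i),   i,j = 1..p.
Substitute the sample gammas (Toeplitz matrix and right-hand side of size 2):
  Gamma_p = [[5.1361, 2.9841], [2.9841, 5.1361]]
  r_p     = [2.9841, 3.9181]
Written out:
  5.1361 phi_1 + 2.9841 phi_2 = 2.9841
  2.9841 phi_1 + 5.1361 phi_2 = 3.9181
Solve by Cramer's rule:
  det = gamma(0)^2 - gamma(1)^2 = (5.1361)^2 - (2.9841)^2 = 26.37952321 - 8.90485281 = 17.4746704
  phi_hat_1 = [gamma(1) gamma(0) - gamma(1) gamma(2)] / det = [(2.9841)(5.1361) - (2.9841)(3.9181)] / 17.4746704 = 3.6346338 / 17.4746704 = 0.208
  phi_hat_2 = [gamma(0) gamma(2) - gamma(1)^2] / det = [(5.1361)(3.9181) - (2.9841)^2] / 17.4746704 = 11.2189006 / 17.4746704 = 0.642
So phi_hat = [0.2080, 0.6420].
Therefore phi_hat_2 = 0.6420.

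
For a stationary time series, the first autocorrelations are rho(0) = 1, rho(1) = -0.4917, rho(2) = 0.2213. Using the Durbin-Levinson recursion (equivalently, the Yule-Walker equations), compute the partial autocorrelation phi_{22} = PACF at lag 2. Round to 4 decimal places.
\phi_{22} = -0.0270

The PACF at lag k is phi_{kk}, the last component of the solution
to the Yule-Walker system G_k phi = r_k where
  (G_k)_{ij} = rho(|i - j|), (r_k)_i = rho(i), i,j = 1..k.
Equivalently, Durbin-Levinson gives phi_{kk} iteratively:
  phi_{11} = rho(1)
  phi_{kk} = [rho(k) - sum_{j=1..k-1} phi_{k-1,j} rho(k-j)]
            / [1 - sum_{j=1..k-1} phi_{k-1,j} rho(j)],
  phi_{k,j} = phi_{k-1,j} - phi_{kk} phi_{k-1,k-j},  j = 1..k-1.
Step k = 1:
  phi_11 = rho(1) = -0.4917.
Step k = 2:
  phi_22 = [rho(2) - phi_11 rho(1)] / [1 - phi_11 rho(1)] = [0.2213 - (-0.4917)(-0.4917)] / [1 - (-0.4917)(-0.4917)]
         = -0.02046889 / 0.75823111 = -0.027.
Therefore phi_{22} = -0.0270.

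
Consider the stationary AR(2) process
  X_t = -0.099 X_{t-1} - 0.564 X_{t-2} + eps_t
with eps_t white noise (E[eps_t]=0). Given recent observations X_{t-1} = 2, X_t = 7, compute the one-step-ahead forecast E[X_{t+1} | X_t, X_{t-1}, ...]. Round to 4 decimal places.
E[X_{t+1} \mid \mathcal F_t] = -1.8210

For an AR(p) model X_t = c + sum_i phi_i X_{t-i} + eps_t, the
one-step-ahead conditional mean is
  E[X_{t+1} | X_t, ...] = c + sum_i phi_i X_{t+1-i}.
Substitute known values:
  E[X_{t+1} | ...] = (-0.099) * (7) + (-0.564) * (2)
                   = -1.8210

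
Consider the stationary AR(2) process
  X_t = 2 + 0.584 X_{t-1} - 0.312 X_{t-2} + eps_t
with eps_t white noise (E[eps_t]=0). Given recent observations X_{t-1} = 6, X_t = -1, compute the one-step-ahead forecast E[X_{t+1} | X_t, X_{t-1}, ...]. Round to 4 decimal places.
E[X_{t+1} \mid \mathcal F_t] = -0.4560

For an AR(p) model X_t = c + sum_i phi_i X_{t-i} + eps_t, the
one-step-ahead conditional mean is
  E[X_{t+1} | X_t, ...] = c + sum_i phi_i X_{t+1-i}.
Substitute known values:
  E[X_{t+1} | ...] = 2 + (0.584) * (-1) + (-0.312) * (6)
                   = -0.4560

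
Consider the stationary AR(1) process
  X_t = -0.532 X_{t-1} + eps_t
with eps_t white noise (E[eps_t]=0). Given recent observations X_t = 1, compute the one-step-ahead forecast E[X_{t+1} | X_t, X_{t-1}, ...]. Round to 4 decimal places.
E[X_{t+1} \mid \mathcal F_t] = -0.5320

For an AR(p) model X_t = c + sum_i phi_i X_{t-i} + eps_t, the
one-step-ahead conditional mean is
  E[X_{t+1} | X_t, ...] = c + sum_i phi_i X_{t+1-i}.
Substitute known values:
  E[X_{t+1} | ...] = (-0.532) * (1)
                   = -0.5320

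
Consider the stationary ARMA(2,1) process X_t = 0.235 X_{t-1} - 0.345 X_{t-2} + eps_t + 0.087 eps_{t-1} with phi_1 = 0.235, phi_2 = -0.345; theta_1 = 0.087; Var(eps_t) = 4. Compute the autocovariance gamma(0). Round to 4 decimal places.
\gamma(0) = 4.8612

Multiply the model equation by X_{t-k} and take expectations. With theta_0 = psi_0 = 1 and psi_j the MA(infinity) weights, this gives
  gamma(k) - sum_i phi_i gamma(k-i) = c_k,
  c_k = sigma^2 * sum_{j=k..q} theta_j psi_{j-k}   (c_k = 0 for k > q),
using gamma(-m) = gamma(m).
psi-weights needed (psi_j = theta_j + sum_i phi_i psi_{j-i}):
  psi_1 = theta_1 + phi_1 = 0.087 + (0.235) = 0.322
Right-hand sides:
  c_0 = sigma^2 (1 + theta_1 psi_1) = 4 * (1 + (0.087)(0.322)) = 4 * 1.028014 = 4.112056
  c_1 = sigma^2 theta_1 = 4 * (0.087) = 0.348
  c_2 = 0
Equations for k = 0, 1, 2 (AR order 2, c_2 = 0):
  (E0) gamma(0) = phi_1 gamma(1) + phi_2 gamma(2) + c_0
  (E1) gamma(1) = phi_1 gamma(0) + phi_2 gamma(1) + c_1
  (E2) gamma(2) = phi_1 gamma(1) + phi_2 gamma(0)
From (E1): gamma(1) = A gamma(0) + B with
  A = phi_1 / (1 - phi_2) = 0.235 / 1.345 = 0.174721,   B = c_1 / (1 - phi_2) = 0.348 / 1.345 = 0.258736.
Insert (E2) into (E0): gamma(0) (1 - phi_2^2) = phi_1 (1 + phi_2) gamma(1) + c_0.
  phi_1 (1 + phi_2) = (0.235)(0.655) = 0.153925,   1 - phi_2^2 = 0.880975.
Replace gamma(1) by A gamma(0) + B and collect gamma(0):
  gamma(0) [0.880975 - (0.153925)(0.174721)] = (0.153925)(0.258736) + 4.112056
  gamma(0) * 0.854081 = 4.151882
  gamma(0) = 4.151882 / 0.854081 = 4.861227.
Therefore gamma(0) = 4.8612 (to 4 decimal places).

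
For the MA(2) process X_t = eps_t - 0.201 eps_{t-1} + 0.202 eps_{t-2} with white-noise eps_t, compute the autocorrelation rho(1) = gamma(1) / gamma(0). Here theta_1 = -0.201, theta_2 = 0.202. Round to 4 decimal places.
\rho(1) = -0.2235

For an MA(q) process with theta_0 = 1, the autocovariance is
  gamma(k) = sigma^2 * sum_{i=0..q-k} theta_i * theta_{i+k},
and rho(k) = gamma(k) / gamma(0). Sigma^2 cancels.
  numerator   = (1)*(-0.201) + (-0.201)*(0.202) = -0.241602.
  denominator = (1)^2 + (-0.201)^2 + (0.202)^2 = 1.081205.
  rho(1) = -0.241602 / 1.081205 = -0.2235.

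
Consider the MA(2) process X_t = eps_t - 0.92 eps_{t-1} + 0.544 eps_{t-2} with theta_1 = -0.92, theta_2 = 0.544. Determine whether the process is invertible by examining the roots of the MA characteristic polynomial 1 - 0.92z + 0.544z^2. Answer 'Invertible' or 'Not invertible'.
\text{Invertible}

The MA(q) characteristic polynomial is P(z) = 1 - 0.92z + 0.544z^2.
Invertibility requires all roots to lie outside the unit circle, i.e. |z| > 1 for every root.
Set 1 + (-0.92) z + (0.544) z^2 = 0, i.e. a z^2 + b z + c = 0 with a = 0.544, b = -0.92, c = 1.
Discriminant D = b^2 - 4ac = (-0.92)^2 - 4*(0.544)*1 = 0.8464 - (2.176) = -1.3296.
D < 0, so the roots are the complex-conjugate pair z = (-b +/- i sqrt(-D)) / (2a) = 0.8456 +/- 1.0598i.
For a conjugate pair |z|^2 = z * conj(z) = (product of roots) = c/a = 1/(0.544) = 1.838235, so |z| = sqrt(1.838235) = 1.3558 for both roots.
Moduli of all roots: 1.3558, 1.3558.
All moduli strictly greater than 1? Yes.
Verdict: Invertible.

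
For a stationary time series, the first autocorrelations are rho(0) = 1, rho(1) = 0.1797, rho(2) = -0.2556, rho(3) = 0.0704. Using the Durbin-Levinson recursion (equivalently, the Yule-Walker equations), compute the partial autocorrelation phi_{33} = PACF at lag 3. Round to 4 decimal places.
\phi_{33} = 0.2080

The PACF at lag k is phi_{kk}, the last component of the solution
to the Yule-Walker system G_k phi = r_k where
  (G_k)_{ij} = rho(|i - j|), (r_k)_i = rho(i), i,j = 1..k.
Equivalently, Durbin-Levinson gives phi_{kk} iteratively:
  phi_{11} = rho(1)
  phi_{kk} = [rho(k) - sum_{j=1..k-1} phi_{k-1,j} rho(k-j)]
            / [1 - sum_{j=1..k-1} phi_{k-1,j} rho(j)],
  phi_{k,j} = phi_{k-1,j} - phi_{kk} phi_{k-1,k-j},  j = 1..k-1.
Step k = 1:
  phi_11 = rho(1) = 0.1797.
Step k = 2:
  phi_22 = [rho(2) - phi_11 rho(1)] / [1 - phi_11 rho(1)] = [-0.2556 - (0.1797)(0.1797)] / [1 - (0.1797)(0.1797)]
         = -0.28789209 / 0.96770791 = -0.297499.
  Update: phi_21 = phi_11 - phi_22 phi_11 = 0.1797 - (-0.297499)(0.1797) = 0.233161.
Step k = 3:
  phi_33 = [rho(3) - phi_21 rho(2) - phi_22 rho(1)] / [1 - phi_21 rho(1) - phi_22 rho(2)]
    numerator   = 0.0704 - (0.233161)(-0.2556) - (-0.297499)(0.1797) = 0.1834564
    denominator = 1 - (0.233161)(0.1797) - (-0.297499)(-0.2556) = 0.88206031
  phi_33 = 0.1834564 / 0.88206031 = 0.208.
Therefore phi_{33} = 0.2080.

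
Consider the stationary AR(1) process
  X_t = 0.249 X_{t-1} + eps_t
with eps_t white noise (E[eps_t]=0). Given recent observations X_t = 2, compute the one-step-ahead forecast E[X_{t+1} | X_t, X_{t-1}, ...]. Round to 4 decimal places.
E[X_{t+1} \mid \mathcal F_t] = 0.4980

For an AR(p) model X_t = c + sum_i phi_i X_{t-i} + eps_t, the
one-step-ahead conditional mean is
  E[X_{t+1} | X_t, ...] = c + sum_i phi_i X_{t+1-i}.
Substitute known values:
  E[X_{t+1} | ...] = (0.249) * (2)
                   = 0.4980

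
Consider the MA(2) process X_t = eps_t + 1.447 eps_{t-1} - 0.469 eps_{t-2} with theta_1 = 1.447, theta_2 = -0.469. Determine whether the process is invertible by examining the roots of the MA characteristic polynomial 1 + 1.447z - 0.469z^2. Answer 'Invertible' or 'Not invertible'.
\text{Not invertible}

The MA(q) characteristic polynomial is P(z) = 1 + 1.447z - 0.469z^2.
Invertibility requires all roots to lie outside the unit circle, i.e. |z| > 1 for every root.
Set 1 + (1.447) z + (-0.469) z^2 = 0, i.e. a z^2 + b z + c = 0 with a = -0.469, b = 1.447, c = 1.
Discriminant D = b^2 - 4ac = (1.447)^2 - 4*(-0.469)*1 = 2.093809 - (-1.876) = 3.969809.
D >= 0, so the roots are real: z = (-b +/- sqrt(D)) / (2a) = (-1.447 +/- 1.992438) / (-0.938).
  z_1 = (-1.447 + 1.992438) / (-0.938) = -0.5815,   |z_1| = 0.5815.
  z_2 = (-1.447 - 1.992438) / (-0.938) = 3.6668,   |z_2| = 3.6668.
Moduli of all roots: 0.5815, 3.6668.
All moduli strictly greater than 1? No.
Verdict: Not invertible.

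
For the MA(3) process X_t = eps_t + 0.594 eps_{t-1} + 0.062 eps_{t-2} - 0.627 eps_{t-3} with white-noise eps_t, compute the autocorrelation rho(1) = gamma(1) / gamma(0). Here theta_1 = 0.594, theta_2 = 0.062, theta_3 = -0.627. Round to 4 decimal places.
\rho(1) = 0.3383

For an MA(q) process with theta_0 = 1, the autocovariance is
  gamma(k) = sigma^2 * sum_{i=0..q-k} theta_i * theta_{i+k},
and rho(k) = gamma(k) / gamma(0). Sigma^2 cancels.
  numerator   = (1)*(0.594) + (0.594)*(0.062) + (0.062)*(-0.627) = 0.591954.
  denominator = (1)^2 + (0.594)^2 + (0.062)^2 + (-0.627)^2 = 1.749809.
  rho(1) = 0.591954 / 1.749809 = 0.3383.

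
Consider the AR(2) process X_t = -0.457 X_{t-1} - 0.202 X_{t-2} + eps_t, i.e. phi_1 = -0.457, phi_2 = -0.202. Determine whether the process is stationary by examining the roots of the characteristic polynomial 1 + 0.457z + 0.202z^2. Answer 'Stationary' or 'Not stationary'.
\text{Stationary}

The AR(p) characteristic polynomial is P(z) = 1 + 0.457z + 0.202z^2.
Stationarity requires all roots to lie outside the unit circle, i.e. |z| > 1 for every root.
Set 1 + (0.457) z + (0.202) z^2 = 0, i.e. a z^2 + b z + c = 0 with a = 0.202, b = 0.457, c = 1.
Discriminant D = b^2 - 4ac = (0.457)^2 - 4*(0.202)*1 = 0.208849 - (0.808) = -0.599151.
D < 0, so the roots are the complex-conjugate pair z = (-b +/- i sqrt(-D)) / (2a) = -1.1312 +/- 1.916i.
For a conjugate pair |z|^2 = z * conj(z) = (product of roots) = c/a = 1/(0.202) = 4.950495, so |z| = sqrt(4.950495) = 2.225 for both roots.
Moduli of all roots: 2.2250, 2.2250.
All moduli strictly greater than 1? Yes.
Verdict: Stationary.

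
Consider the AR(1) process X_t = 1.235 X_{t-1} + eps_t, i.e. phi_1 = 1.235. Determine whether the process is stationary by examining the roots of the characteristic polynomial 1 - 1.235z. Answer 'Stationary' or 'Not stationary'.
\text{Not stationary}

The AR(p) characteristic polynomial is P(z) = 1 - 1.235z.
Stationarity requires all roots to lie outside the unit circle, i.e. |z| > 1 for every root.
This is linear in z: 1 + (-1.235) z = 0  =>  z = -1/(-1.235) = 0.809717,  |z| = 0.809717.
Moduli of all roots: 0.8097.
All moduli strictly greater than 1? No.
Verdict: Not stationary.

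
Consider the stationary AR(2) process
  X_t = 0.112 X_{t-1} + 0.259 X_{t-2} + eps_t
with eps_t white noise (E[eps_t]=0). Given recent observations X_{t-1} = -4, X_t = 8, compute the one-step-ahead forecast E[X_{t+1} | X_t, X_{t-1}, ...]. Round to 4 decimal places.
E[X_{t+1} \mid \mathcal F_t] = -0.1400

For an AR(p) model X_t = c + sum_i phi_i X_{t-i} + eps_t, the
one-step-ahead conditional mean is
  E[X_{t+1} | X_t, ...] = c + sum_i phi_i X_{t+1-i}.
Substitute known values:
  E[X_{t+1} | ...] = (0.112) * (8) + (0.259) * (-4)
                   = -0.1400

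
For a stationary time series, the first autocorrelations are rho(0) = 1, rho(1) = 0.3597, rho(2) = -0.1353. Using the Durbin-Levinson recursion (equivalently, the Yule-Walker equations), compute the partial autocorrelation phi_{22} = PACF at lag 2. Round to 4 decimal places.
\phi_{22} = -0.3040

The PACF at lag k is phi_{kk}, the last component of the solution
to the Yule-Walker system G_k phi = r_k where
  (G_k)_{ij} = rho(|i - j|), (r_k)_i = rho(i), i,j = 1..k.
Equivalently, Durbin-Levinson gives phi_{kk} iteratively:
  phi_{11} = rho(1)
  phi_{kk} = [rho(k) - sum_{j=1..k-1} phi_{k-1,j} rho(k-j)]
            / [1 - sum_{j=1..k-1} phi_{k-1,j} rho(j)],
  phi_{k,j} = phi_{k-1,j} - phi_{kk} phi_{k-1,k-j},  j = 1..k-1.
Step k = 1:
  phi_11 = rho(1) = 0.3597.
Step k = 2:
  phi_22 = [rho(2) - phi_11 rho(1)] / [1 - phi_11 rho(1)] = [-0.1353 - (0.3597)(0.3597)] / [1 - (0.3597)(0.3597)]
         = -0.26468409 / 0.87061591 = -0.304.
Therefore phi_{22} = -0.3040.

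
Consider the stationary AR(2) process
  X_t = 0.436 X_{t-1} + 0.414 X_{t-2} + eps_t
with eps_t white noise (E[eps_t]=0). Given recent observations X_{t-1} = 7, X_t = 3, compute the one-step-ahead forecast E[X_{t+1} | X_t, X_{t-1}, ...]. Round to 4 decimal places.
E[X_{t+1} \mid \mathcal F_t] = 4.2060

For an AR(p) model X_t = c + sum_i phi_i X_{t-i} + eps_t, the
one-step-ahead conditional mean is
  E[X_{t+1} | X_t, ...] = c + sum_i phi_i X_{t+1-i}.
Substitute known values:
  E[X_{t+1} | ...] = (0.436) * (3) + (0.414) * (7)
                   = 4.2060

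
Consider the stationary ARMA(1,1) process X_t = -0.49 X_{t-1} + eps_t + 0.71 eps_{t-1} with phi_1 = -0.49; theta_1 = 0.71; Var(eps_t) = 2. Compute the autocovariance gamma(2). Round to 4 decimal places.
\gamma(2) = -0.1850

Multiply the model equation by X_{t-k} and take expectations. With theta_0 = psi_0 = 1 and psi_j the MA(infinity) weights, this gives
  gamma(k) - sum_i phi_i gamma(k-i) = c_k,
  c_k = sigma^2 * sum_{j=k..q} theta_j psi_{j-k}   (c_k = 0 for k > q),
using gamma(-m) = gamma(m).
psi-weights needed (psi_j = theta_j + sum_i phi_i psi_{j-i}):
  psi_1 = theta_1 + phi_1 = 0.71 + (-0.49) = 0.22
Right-hand sides:
  c_0 = sigma^2 (1 + theta_1 psi_1) = 2 * (1 + (0.71)(0.22)) = 2 * 1.1562 = 2.3124
  c_1 = sigma^2 theta_1 = 2 * (0.71) = 1.42
  c_2 = 0
Equations for k = 0 and k = 1 (AR order 1):
  gamma(0) = phi_1 gamma(1) + c_0
  gamma(1) = phi_1 gamma(0) + c_1
Substituting the second into the first: gamma(0) (1 - phi_1^2) = c_0 + phi_1 c_1, so
  gamma(0) = (c_0 + phi_1 c_1) / (1 - phi_1^2) = (2.3124 + (-0.49)(1.42)) / (1 - (-0.49)^2) = 1.6166 / 0.7599 = 2.127385.
  gamma(1) = phi_1 gamma(0) + c_1 = (-0.49)(2.127385) + (1.42) = 0.377581.
For k = 2 (> q): gamma(2) = phi_1 gamma(1) = (-0.49)(0.377581) = -0.185015.
Therefore gamma(2) = -0.1850 (to 4 decimal places).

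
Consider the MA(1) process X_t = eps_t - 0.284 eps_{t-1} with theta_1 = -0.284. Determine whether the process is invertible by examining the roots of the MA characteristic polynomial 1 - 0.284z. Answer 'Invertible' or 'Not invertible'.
\text{Invertible}

The MA(q) characteristic polynomial is P(z) = 1 - 0.284z.
Invertibility requires all roots to lie outside the unit circle, i.e. |z| > 1 for every root.
This is linear in z: 1 + (-0.284) z = 0  =>  z = -1/(-0.284) = 3.521127,  |z| = 3.521127.
Moduli of all roots: 3.5211.
All moduli strictly greater than 1? Yes.
Verdict: Invertible.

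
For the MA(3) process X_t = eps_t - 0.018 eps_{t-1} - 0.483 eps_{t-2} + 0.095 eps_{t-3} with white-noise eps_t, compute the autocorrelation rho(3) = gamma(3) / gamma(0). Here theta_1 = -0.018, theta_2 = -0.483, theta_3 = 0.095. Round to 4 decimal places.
\rho(3) = 0.0765

For an MA(q) process with theta_0 = 1, the autocovariance is
  gamma(k) = sigma^2 * sum_{i=0..q-k} theta_i * theta_{i+k},
and rho(k) = gamma(k) / gamma(0). Sigma^2 cancels.
  numerator   = (1)*(0.095) = 0.095.
  denominator = (1)^2 + (-0.018)^2 + (-0.483)^2 + (0.095)^2 = 1.242638.
  rho(3) = 0.095 / 1.242638 = 0.0765.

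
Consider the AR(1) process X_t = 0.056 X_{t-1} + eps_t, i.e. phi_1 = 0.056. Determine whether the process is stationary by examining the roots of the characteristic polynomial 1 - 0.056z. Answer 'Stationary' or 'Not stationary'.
\text{Stationary}

The AR(p) characteristic polynomial is P(z) = 1 - 0.056z.
Stationarity requires all roots to lie outside the unit circle, i.e. |z| > 1 for every root.
This is linear in z: 1 + (-0.056) z = 0  =>  z = -1/(-0.056) = 17.857143,  |z| = 17.857143.
Moduli of all roots: 17.8571.
All moduli strictly greater than 1? Yes.
Verdict: Stationary.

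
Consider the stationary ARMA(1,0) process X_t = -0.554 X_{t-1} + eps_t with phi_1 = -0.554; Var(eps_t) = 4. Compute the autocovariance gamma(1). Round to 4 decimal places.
\gamma(1) = -3.1973

Multiply the model equation by X_{t-k} and take expectations. With theta_0 = psi_0 = 1 and psi_j the MA(infinity) weights, this gives
  gamma(k) - sum_i phi_i gamma(k-i) = c_k,
  c_k = sigma^2 * sum_{j=k..q} theta_j psi_{j-k}   (c_k = 0 for k > q),
using gamma(-m) = gamma(m).
Pure AR (q = 0): c_0 = sigma^2 = 4, c_k = 0 for k >= 1.
Equations for k = 0 and k = 1 (AR order 1):
  gamma(0) = phi_1 gamma(1) + c_0
  gamma(1) = phi_1 gamma(0) + c_1
Substituting the second into the first: gamma(0) (1 - phi_1^2) = c_0 + phi_1 c_1, so
  gamma(0) = c_0 / (1 - phi_1^2) = 4 / (1 - (-0.554)^2) = 4 / 0.693084 = 5.771306.
  gamma(1) = phi_1 gamma(0) = (-0.554)(5.771306) = -3.197304.
Therefore gamma(1) = -3.1973 (to 4 decimal places).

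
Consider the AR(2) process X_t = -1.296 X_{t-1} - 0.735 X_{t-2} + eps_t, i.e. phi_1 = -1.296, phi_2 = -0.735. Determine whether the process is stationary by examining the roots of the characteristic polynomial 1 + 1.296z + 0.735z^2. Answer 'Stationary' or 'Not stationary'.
\text{Stationary}

The AR(p) characteristic polynomial is P(z) = 1 + 1.296z + 0.735z^2.
Stationarity requires all roots to lie outside the unit circle, i.e. |z| > 1 for every root.
Set 1 + (1.296) z + (0.735) z^2 = 0, i.e. a z^2 + b z + c = 0 with a = 0.735, b = 1.296, c = 1.
Discriminant D = b^2 - 4ac = (1.296)^2 - 4*(0.735)*1 = 1.679616 - (2.94) = -1.260384.
D < 0, so the roots are the complex-conjugate pair z = (-b +/- i sqrt(-D)) / (2a) = -0.8816 +/- 0.7637i.
For a conjugate pair |z|^2 = z * conj(z) = (product of roots) = c/a = 1/(0.735) = 1.360544, so |z| = sqrt(1.360544) = 1.1664 for both roots.
Moduli of all roots: 1.1664, 1.1664.
All moduli strictly greater than 1? Yes.
Verdict: Stationary.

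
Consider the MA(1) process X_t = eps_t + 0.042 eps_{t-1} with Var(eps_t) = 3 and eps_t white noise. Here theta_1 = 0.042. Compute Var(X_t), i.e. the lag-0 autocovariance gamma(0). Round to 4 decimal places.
\gamma(0) = 3.0053

For an MA(q) process X_t = eps_t + sum_i theta_i eps_{t-i} with
Var(eps_t) = sigma^2, the variance is
  gamma(0) = sigma^2 * (1 + sum_i theta_i^2).
  sum_i theta_i^2 = (0.042)^2 = 0.001764.
  gamma(0) = 3 * (1 + 0.001764) = 3 * 1.001764 = 3.005292, which rounds to 3.0053.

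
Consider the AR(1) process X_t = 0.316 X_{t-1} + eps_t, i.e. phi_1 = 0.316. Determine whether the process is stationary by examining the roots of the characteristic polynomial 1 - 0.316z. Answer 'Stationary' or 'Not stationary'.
\text{Stationary}

The AR(p) characteristic polynomial is P(z) = 1 - 0.316z.
Stationarity requires all roots to lie outside the unit circle, i.e. |z| > 1 for every root.
This is linear in z: 1 + (-0.316) z = 0  =>  z = -1/(-0.316) = 3.164557,  |z| = 3.164557.
Moduli of all roots: 3.1646.
All moduli strictly greater than 1? Yes.
Verdict: Stationary.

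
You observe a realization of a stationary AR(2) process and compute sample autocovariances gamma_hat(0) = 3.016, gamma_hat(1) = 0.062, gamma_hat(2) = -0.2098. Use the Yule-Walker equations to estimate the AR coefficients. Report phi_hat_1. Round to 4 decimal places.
\hat\phi_{1} = 0.0220

The Yule-Walker equations for an AR(p) process read, in matrix form,
  Gamma_p phi = r_p,   with   (Gamma_p)_{ij} = gamma(|i - j|),
                       (r_p)_i = gamma(i),   i,j = 1..p.
Substitute the sample gammas (Toeplitz matrix and right-hand side of size 2):
  Gamma_p = [[3.016, 0.062], [0.062, 3.016]]
  r_p     = [0.062, -0.2098]
Written out:
  3.016 phi_1 + 0.062 phi_2 = 0.062
  0.062 phi_1 + 3.016 phi_2 = -0.2098
Solve by Cramer's rule:
  det = gamma(0)^2 - gamma(1)^2 = (3.016)^2 - (0.062)^2 = 9.096256 - 0.003844 = 9.092412
  phi_hat_1 = [gamma(1) gamma(0) - gamma(1) gamma(2)] / det = [(0.062)(3.016) - (0.062)(-0.2098)] / 9.092412 = 0.1999996 / 9.092412 = 0.022
  phi_hat_2 = [gamma(0) gamma(2) - gamma(1)^2] / det = [(3.016)(-0.2098) - (0.062)^2] / 9.092412 = -0.6366008 / 9.092412 = -0.07
So phi_hat = [0.0220, -0.0700].
Therefore phi_hat_1 = 0.0220.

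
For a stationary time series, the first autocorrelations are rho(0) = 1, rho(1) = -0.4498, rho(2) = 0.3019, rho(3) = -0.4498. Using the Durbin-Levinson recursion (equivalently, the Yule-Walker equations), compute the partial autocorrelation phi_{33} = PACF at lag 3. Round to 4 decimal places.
\phi_{33} = -0.3500

The PACF at lag k is phi_{kk}, the last component of the solution
to the Yule-Walker system G_k phi = r_k where
  (G_k)_{ij} = rho(|i - j|), (r_k)_i = rho(i), i,j = 1..k.
Equivalently, Durbin-Levinson gives phi_{kk} iteratively:
  phi_{11} = rho(1)
  phi_{kk} = [rho(k) - sum_{j=1..k-1} phi_{k-1,j} rho(k-j)]
            / [1 - sum_{j=1..k-1} phi_{k-1,j} rho(j)],
  phi_{k,j} = phi_{k-1,j} - phi_{kk} phi_{k-1,k-j},  j = 1..k-1.
Step k = 1:
  phi_11 = rho(1) = -0.4498.
Step k = 2:
  phi_22 = [rho(2) - phi_11 rho(1)] / [1 - phi_11 rho(1)] = [0.3019 - (-0.4498)(-0.4498)] / [1 - (-0.4498)(-0.4498)]
         = 0.09957996 / 0.79767996 = 0.124837.
  Update: phi_21 = phi_11 - phi_22 phi_11 = -0.4498 - (0.124837)(-0.4498) = -0.393648.
Step k = 3:
  phi_33 = [rho(3) - phi_21 rho(2) - phi_22 rho(1)] / [1 - phi_21 rho(1) - phi_22 rho(2)]
    numerator   = -0.4498 - (-0.393648)(0.3019) - (0.124837)(-0.4498) = -0.2748059
    denominator = 1 - (-0.393648)(-0.4498) - (0.124837)(0.3019) = 0.7852487
  phi_33 = -0.2748059 / 0.7852487 = -0.35.
Therefore phi_{33} = -0.3500.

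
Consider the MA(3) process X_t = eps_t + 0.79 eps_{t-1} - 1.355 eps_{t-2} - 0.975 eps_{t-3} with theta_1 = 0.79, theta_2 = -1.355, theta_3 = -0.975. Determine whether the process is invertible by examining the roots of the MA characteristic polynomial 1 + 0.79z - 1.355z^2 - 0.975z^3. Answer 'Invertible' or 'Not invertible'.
\text{Not invertible}

The MA(q) characteristic polynomial is P(z) = 1 + 0.79z - 1.355z^2 - 0.975z^3.
Invertibility requires all roots to lie outside the unit circle, i.e. |z| > 1 for every root.
Degree 3: look for a simple real root z0 first, then factor out (1 - z/z0) and solve the remaining quadratic.
Testing z0 = -0.8: P(-0.8) = 1 + (0.79)(-0.8) + (-1.355)(-0.8)^2 + (-0.975)(-0.8)^3
  = 1 + (-0.632) + (-0.8672) + (0.4992) = 0.  So z_0 = -0.8 is a root, |z_0| = 0.8.
Divide out the factor (1 + 1.25 z) = (1 - z/z0) (since 1/z0 = -1.25):
  P(z) = (1 + 1.25 z)(1 + (-0.46) z + (-0.78) z^2)
  [check: z-coef -0.46 - (-1.25) = 0.79; z^2-coef -0.78 - (-1.25)(-0.46) = -1.355; z^3-coef -(-1.25)(-0.78) = -0.975.]
Remaining roots from the quadratic factor 1 + (-0.46) z + (-0.78) z^2:
  Set 1 + (-0.46) z + (-0.78) z^2 = 0, i.e. a z^2 + b z + c = 0 with a = -0.78, b = -0.46, c = 1.
  Discriminant D = b^2 - 4ac = (-0.46)^2 - 4*(-0.78)*1 = 0.2116 - (-3.12) = 3.3316.
  D >= 0, so the roots are real: z = (-b +/- sqrt(D)) / (2a) = (0.46 +/- 1.825267) / (-1.56).
    z_1 = (0.46 + 1.825267) / (-1.56) = -1.4649,   |z_1| = 1.4649.
    z_2 = (0.46 - 1.825267) / (-1.56) = 0.8752,   |z_2| = 0.8752.
Moduli of all roots: 0.8000, 1.4649, 0.8752.
All moduli strictly greater than 1? No.
Verdict: Not invertible.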